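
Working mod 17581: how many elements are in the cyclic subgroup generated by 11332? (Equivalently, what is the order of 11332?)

17580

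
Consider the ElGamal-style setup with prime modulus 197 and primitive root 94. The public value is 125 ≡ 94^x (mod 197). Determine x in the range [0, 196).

121

Baby-step giant-step with m = ceil(sqrt(196)) = 14.
Baby table (94^j mod 197 for j=0..13):
  0:1  1:94  2:168  3:32  4:53  5:57  6:39  7:120
  8:51  9:66  10:97  11:56  12:142  13:149
Giant step factor: 94^(-14) ≡ 83 (mod 197).
Scan 125·83^i mod 197 for i = 0, 1, …:
  i=0: 125   i=1: 131   i=2: 38   i=3: 2
  i=4: 166   i=5: 185   i=6: 186   i=7: 72
  i=8: 66
Match at i=8, j=9: x = 8·14 + 9 = 121.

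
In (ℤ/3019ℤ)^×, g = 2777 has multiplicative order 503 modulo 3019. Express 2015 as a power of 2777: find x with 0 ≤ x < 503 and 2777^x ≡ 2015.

12

Baby-step giant-step with m = ceil(sqrt(503)) = 23.
Baby table (2777^j mod 3019 for j=0..22):
  0:1  1:2777  2:1203  3:1717  4:1108  5:555  6:1545  7:466
  8:1950  9:2083  10:87  11:79  12:2015  13:1448  14:2807  15:3000
  16:1579  17:1295  18:586  19:81  20:1531  21:835  22:203
Giant step factor: 2777^(-23) ≡ 202 (mod 3019).
Scan 2015·202^i mod 3019 for i = 0, 1, …:
  i=0: 2015
Match at i=0, j=12: x = 0·23 + 12 = 12.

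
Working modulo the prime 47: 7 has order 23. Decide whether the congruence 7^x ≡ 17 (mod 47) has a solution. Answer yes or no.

⟨7⟩ has order 23; its elements mod 47 are {1, 2, 3, 4, 6, 7, 8, 9, 12, 14, 16, 17, 18, 21, 24, 25, 27, 28, 32, 34, 36, 37, 42}.
17 is in this set.

yes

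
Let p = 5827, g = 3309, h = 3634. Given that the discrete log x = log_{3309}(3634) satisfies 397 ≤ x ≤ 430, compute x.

Compute 3309^397 mod 5827 = 896, then multiply by 3309 repeatedly:
  3309^397=896  3309^398=4748  3309^399=1540  3309^400=3062  3309^401=4832
  3309^402=5627  3309^403=2478  3309^404=1113  3309^405=253  3309^406=3916
  3309^407=4623  3309^408=1632  3309^409=4486  3309^410=2805  3309^411=5161
  3309^412=4639  3309^413=2133  3309^414=1600  3309^415=3484  3309^416=2750
  3309^417=3803  3309^418=3634
Found 3634 at exponent 418.

418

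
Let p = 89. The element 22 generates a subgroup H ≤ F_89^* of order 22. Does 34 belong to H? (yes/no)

no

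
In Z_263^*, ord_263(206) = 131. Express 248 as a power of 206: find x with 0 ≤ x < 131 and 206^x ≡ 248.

9

Baby-step giant-step with m = ceil(sqrt(131)) = 12.
Baby table (206^j mod 263 for j=0..11):
  0:1  1:206  2:93  3:222  4:233  5:132  6:103  7:178
  8:111  9:248  10:66  11:183
Giant step factor: 206^(-12) ≡ 198 (mod 263).
Scan 248·198^i mod 263 for i = 0, 1, …:
  i=0: 248
Match at i=0, j=9: x = 0·12 + 9 = 9.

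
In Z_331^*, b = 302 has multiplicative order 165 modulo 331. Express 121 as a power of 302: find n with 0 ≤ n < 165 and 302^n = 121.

124

Baby-step giant-step with m = ceil(sqrt(165)) = 13.
Baby table (302^j mod 331 for j=0..12):
  0:1  1:302  2:179  3:105  4:265  5:259  6:102  7:21
  8:53  9:118  10:219  11:269  12:143
Giant step factor: 302^(-13) ≡ 87 (mod 331).
Scan 121·87^i mod 331 for i = 0, 1, …:
  i=0: 121   i=1: 266   i=2: 303   i=3: 212
  i=4: 239   i=5: 271   i=6: 76   i=7: 323
  i=8: 297   i=9: 21
Match at i=9, j=7: n = 9·13 + 7 = 124.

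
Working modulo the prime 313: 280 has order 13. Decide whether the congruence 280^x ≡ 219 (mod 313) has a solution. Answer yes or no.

⟨280⟩ has order 13; its elements mod 313 are {1, 27, 44, 48, 58, 103, 113, 150, 234, 249, 277, 280, 294}.
219 is not in this set.

no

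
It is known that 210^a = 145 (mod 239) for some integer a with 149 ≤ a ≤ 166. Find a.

164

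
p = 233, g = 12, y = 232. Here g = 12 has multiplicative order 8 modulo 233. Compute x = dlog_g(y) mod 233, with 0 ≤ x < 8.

Successive powers of 12 modulo 233:
  12^0=1  12^1=12  12^2=144  12^3=97  12^4=232
So 12^4 ≡ 232 (mod 233), giving x = 4.

4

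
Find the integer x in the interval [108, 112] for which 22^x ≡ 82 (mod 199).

111

Compute 22^108 mod 199 = 121, then multiply by 22 repeatedly:
  22^108=121  22^109=75  22^110=58  22^111=82
Found 82 at exponent 111.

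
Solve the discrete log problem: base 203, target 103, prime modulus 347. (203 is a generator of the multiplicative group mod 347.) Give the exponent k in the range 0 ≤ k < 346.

Baby-step giant-step with m = ceil(sqrt(346)) = 19.
Baby table (203^j mod 347 for j=0..18):
  0:1  1:203  2:263  3:298  4:116  5:299  6:319  7:215
  8:270  9:331  10:222  11:303  12:90  13:226  14:74  15:101
  16:30  17:191  18:256
Giant step factor: 203^(-19) ≡ 55 (mod 347).
Scan 103·55^i mod 347 for i = 0, 1, …:
  i=0: 103   i=1: 113   i=2: 316   i=3: 30
Match at i=3, j=16: k = 3·19 + 16 = 73.

73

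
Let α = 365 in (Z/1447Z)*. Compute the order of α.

723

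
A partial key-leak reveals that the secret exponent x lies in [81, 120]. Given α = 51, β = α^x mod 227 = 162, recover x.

87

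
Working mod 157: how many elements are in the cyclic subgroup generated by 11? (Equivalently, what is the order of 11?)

39

The order of 11 must divide p − 1 = 156 = 2^2 · 3 · 13.
Divisors: 1, 2, 3, 4, 6, 12, 13, 26, 39, 52, 78, 156.
Check each in increasing order: 11^1 ≡ 11;  11^2 ≡ 121;  11^3 ≡ 75;  11^4 ≡ 40;  11^6 ≡ 130;  11^12 ≡ 101;  11^13 ≡ 12;  11^26 ≡ 144;  11^39 ≡ 1.
Smallest exponent giving 1 is 39.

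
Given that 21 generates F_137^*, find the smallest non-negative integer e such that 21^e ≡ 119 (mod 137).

Baby-step giant-step with m = ceil(sqrt(136)) = 12.
Baby table (21^j mod 137 for j=0..11):
  0:1  1:21  2:30  3:82  4:78  5:131  6:11  7:94
  8:56  9:80  10:36  11:71
Giant step factor: 21^(-12) ≡ 77 (mod 137).
Scan 119·77^i mod 137 for i = 0, 1, …:
  i=0: 119   i=1: 121   i=2: 1
Match at i=2, j=0: e = 2·12 + 0 = 24.

24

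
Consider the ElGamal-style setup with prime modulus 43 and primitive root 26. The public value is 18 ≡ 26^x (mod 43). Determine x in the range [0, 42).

19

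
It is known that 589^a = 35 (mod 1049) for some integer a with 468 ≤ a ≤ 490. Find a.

489

Compute 589^468 mod 1049 = 658, then multiply by 589 repeatedly:
  589^468=658  589^469=481  589^470=79  589^471=375  589^472=585
  589^473=493  589^474=853  589^475=995  589^476=713  589^477=357
  589^478=473  589^479=612  589^480=661  589^481=150  589^482=234
  589^483=407  589^484=551  589^485=398  589^486=495  589^487=982
  589^488=399  589^489=35
Found 35 at exponent 489.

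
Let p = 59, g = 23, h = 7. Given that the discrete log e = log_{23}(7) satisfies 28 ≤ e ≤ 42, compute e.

Compute 23^28 mod 59 = 41, then multiply by 23 repeatedly:
  23^28=41  23^29=58  23^30=36  23^31=2  23^32=46
  23^33=55  23^34=26  23^35=8  23^36=7
Found 7 at exponent 36.

36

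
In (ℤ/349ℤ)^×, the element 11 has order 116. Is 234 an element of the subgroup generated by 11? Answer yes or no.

234 ∈ ⟨11⟩ iff 234^116 ≡ 1 (mod 349), since |⟨11⟩| = 116.
234^116 mod 349 = 1.
Since 1 = 1, 234 lies in the subgroup.

yes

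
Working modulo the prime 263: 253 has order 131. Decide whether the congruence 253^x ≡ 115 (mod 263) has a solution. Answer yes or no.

no

115 ∈ ⟨253⟩ iff 115^131 ≡ 1 (mod 263), since |⟨253⟩| = 131.
115^131 mod 263 = 262.
Since 262 ≠ 1, 115 does not lie in the subgroup.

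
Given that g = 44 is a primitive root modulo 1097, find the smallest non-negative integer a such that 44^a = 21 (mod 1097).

44

Baby-step giant-step with m = ceil(sqrt(1096)) = 34.
Baby table (44^j mod 1097 for j=0..33):
  0:1  1:44  2:839  3:715  4:744  5:923  6:23  7:1012
  8:648  9:1087  10:657  11:386  12:529  13:239  14:643  15:867
  16:850  17:102  18:100  19:12  20:528  21:195  22:901  23:152
  24:106  25:276  26:77  27:97  28:977  29:205  30:244  31:863
  32:674  33:37
Giant step factor: 44^(-34) ≡ 188 (mod 1097).
Scan 21·188^i mod 1097 for i = 0, 1, …:
  i=0: 21   i=1: 657
Match at i=1, j=10: a = 1·34 + 10 = 44.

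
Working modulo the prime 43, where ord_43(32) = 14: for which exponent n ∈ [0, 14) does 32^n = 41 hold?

Successive powers of 32 modulo 43:
  32^0=1  32^1=32  32^2=35  32^3=2  32^4=21  32^5=27
  32^6=4  32^7=42  32^8=11  32^9=8  32^10=41
So 32^10 ≡ 41 (mod 43), giving n = 10.

10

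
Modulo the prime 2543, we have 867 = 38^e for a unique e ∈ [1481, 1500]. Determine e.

Compute 38^1481 mod 2543 = 368, then multiply by 38 repeatedly:
  38^1481=368  38^1482=1269  38^1483=2448  38^1484=1476  38^1485=142
  38^1486=310  38^1487=1608  38^1488=72  38^1489=193  38^1490=2248
  38^1491=1505  38^1492=1244  38^1493=1498  38^1494=978  38^1495=1562
  38^1496=867
Found 867 at exponent 1496.

1496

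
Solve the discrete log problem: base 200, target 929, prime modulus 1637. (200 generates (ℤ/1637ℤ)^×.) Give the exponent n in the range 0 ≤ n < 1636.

842

Baby-step giant-step with m = ceil(sqrt(1636)) = 41.
Baby table (200^j mod 1637 for j=0..40):
  0:1  1:200  2:712  3:1618  4:1111  5:1205  6:361  7:172
  8:23  9:1326  10:6  11:1200  12:998  13:1523  14:118  15:682
  16:529  17:1032  18:138  19:1408  20:36  21:652  22:1077  23:953
  24:708  25:818  26:1537  27:1281  28:828  29:263  30:216  31:638
  32:1551  33:807  34:974  35:1634  36:1037  37:1138  38:57  39:1578
  40:1296
Giant step factor: 200^(-41) ≡ 393 (mod 1637).
Scan 929·393^i mod 1637 for i = 0, 1, …:
  i=0: 929   i=1: 46   i=2: 71   i=3: 74
  i=4: 1253   i=5: 1329   i=6: 94   i=7: 928
  i=8: 1290   i=9: 1137     …   i=19: 790
  i=20: 1077
Match at i=20, j=22: n = 20·41 + 22 = 842.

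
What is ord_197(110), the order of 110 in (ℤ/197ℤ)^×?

28

The order of 110 must divide p − 1 = 196 = 2^2 · 7^2.
Divisors: 1, 2, 4, 7, 14, 28, 49, 98, 196.
Check each in increasing order: 110^1 ≡ 110;  110^2 ≡ 83;  110^4 ≡ 191;  110^7 ≡ 183;  110^14 ≡ 196;  110^28 ≡ 1.
Smallest exponent giving 1 is 28.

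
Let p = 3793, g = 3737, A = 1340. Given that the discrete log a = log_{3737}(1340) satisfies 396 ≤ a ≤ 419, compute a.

408

Compute 3737^396 mod 3793 = 3124, then multiply by 3737 repeatedly:
  3737^396=3124  3737^397=3327  3737^398=3338  3737^399=2722  3737^400=3081
  3737^401=1942  3737^402=1245  3737^403=2347  3737^404=1323  3737^405=1772
  3737^406=3179  3737^407=247  3737^408=1340
Found 1340 at exponent 408.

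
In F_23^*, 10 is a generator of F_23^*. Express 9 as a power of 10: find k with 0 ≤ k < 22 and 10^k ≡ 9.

18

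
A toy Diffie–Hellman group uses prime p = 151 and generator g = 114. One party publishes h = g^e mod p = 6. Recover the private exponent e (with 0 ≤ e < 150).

Baby-step giant-step with m = ceil(sqrt(150)) = 13.
Baby table (114^j mod 151 for j=0..12):
  0:1  1:114  2:10  3:83  4:100  5:75  6:94  7:146
  8:34  9:101  10:38  11:104  12:78
Giant step factor: 114^(-13) ≡ 71 (mod 151).
Scan 6·71^i mod 151 for i = 0, 1, …:
  i=0: 6   i=1: 124   i=2: 46   i=3: 95
  i=4: 101
Match at i=4, j=9: e = 4·13 + 9 = 61.

61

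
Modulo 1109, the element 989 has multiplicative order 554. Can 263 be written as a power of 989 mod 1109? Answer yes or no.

no

263 ∈ ⟨989⟩ iff 263^554 ≡ 1 (mod 1109), since |⟨989⟩| = 554.
263^554 mod 1109 = 1108.
Since 1108 ≠ 1, 263 does not lie in the subgroup.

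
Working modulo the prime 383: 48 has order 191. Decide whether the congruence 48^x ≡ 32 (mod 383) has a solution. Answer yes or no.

32 ∈ ⟨48⟩ iff 32^191 ≡ 1 (mod 383), since |⟨48⟩| = 191.
32^191 mod 383 = 1.
Since 1 = 1, 32 lies in the subgroup.

yes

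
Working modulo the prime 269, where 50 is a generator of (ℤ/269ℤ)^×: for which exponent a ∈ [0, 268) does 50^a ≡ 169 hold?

144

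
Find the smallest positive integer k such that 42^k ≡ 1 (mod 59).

58

The order of 42 must divide p − 1 = 58 = 2 · 29.
Divisors: 1, 2, 29, 58.
Check each in increasing order: 42^1 ≡ 42;  42^2 ≡ 53;  42^29 ≡ 58;  42^58 ≡ 1.
Smallest exponent giving 1 is 58.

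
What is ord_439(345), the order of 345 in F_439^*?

The order of 345 must divide p − 1 = 438 = 2 · 3 · 73.
Divisors: 1, 2, 3, 6, 73, 146, 219, 438.
Check each in increasing order: 345^1 ≡ 345;  345^2 ≡ 56;  345^3 ≡ 4;  345^6 ≡ 16;  345^73 ≡ 1.
Smallest exponent giving 1 is 73.

73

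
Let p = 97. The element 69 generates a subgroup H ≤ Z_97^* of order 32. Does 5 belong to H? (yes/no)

5 ∈ ⟨69⟩ iff 5^32 ≡ 1 (mod 97), since |⟨69⟩| = 32.
5^32 mod 97 = 35.
Since 35 ≠ 1, 5 does not lie in the subgroup.

no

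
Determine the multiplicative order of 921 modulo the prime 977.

244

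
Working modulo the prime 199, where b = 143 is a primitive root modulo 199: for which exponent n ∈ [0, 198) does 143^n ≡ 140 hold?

150

Baby-step giant-step with m = ceil(sqrt(198)) = 15.
Baby table (143^j mod 199 for j=0..14):
  0:1  1:143  2:151  3:101  4:115  5:127  6:52  7:73
  8:91  9:78  10:10  11:37  12:117  13:15  14:155
Giant step factor: 143^(-15) ≡ 55 (mod 199).
Scan 140·55^i mod 199 for i = 0, 1, …:
  i=0: 140   i=1: 138   i=2: 28   i=3: 147
  i=4: 125   i=5: 109   i=6: 25   i=7: 181
  i=8: 5   i=9: 76   i=10: 1
Match at i=10, j=0: n = 10·15 + 0 = 150.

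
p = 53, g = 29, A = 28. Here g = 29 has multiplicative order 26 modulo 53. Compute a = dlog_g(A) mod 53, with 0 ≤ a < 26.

6

Successive powers of 29 modulo 53:
  29^0=1  29^1=29  29^2=46  29^3=9  29^4=49  29^5=43
  29^6=28
So 29^6 ≡ 28 (mod 53), giving a = 6.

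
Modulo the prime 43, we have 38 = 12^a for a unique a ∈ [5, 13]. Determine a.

10

Compute 12^5 mod 43 = 34, then multiply by 12 repeatedly:
  12^5=34  12^6=21  12^7=37  12^8=14  12^9=39
  12^10=38
Found 38 at exponent 10.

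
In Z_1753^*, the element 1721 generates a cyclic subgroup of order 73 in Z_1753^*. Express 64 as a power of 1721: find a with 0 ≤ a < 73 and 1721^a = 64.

45

Baby-step giant-step with m = ceil(sqrt(73)) = 9.
Baby table (1721^j mod 1753 for j=0..8):
  0:1  1:1721  2:1024  3:539  4:282  5:1494  6:1276  7:1240
  8:639
Giant step factor: 1721^(-9) ≡ 319 (mod 1753).
Scan 64·319^i mod 1753 for i = 0, 1, …:
  i=0: 64   i=1: 1133   i=2: 309   i=3: 403
  i=4: 588   i=5: 1
Match at i=5, j=0: a = 5·9 + 0 = 45.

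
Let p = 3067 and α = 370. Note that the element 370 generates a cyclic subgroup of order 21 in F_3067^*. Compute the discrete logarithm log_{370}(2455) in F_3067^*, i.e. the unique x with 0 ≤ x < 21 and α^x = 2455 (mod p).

11

Successive powers of 370 modulo 3067:
  370^0=1  370^1=370  370^2=1952  370^3=1495  370^4=1090  370^5=1523
  370^6=2249  370^7=973  370^8=1171  370^9=823  370^10=877  370^11=2455
So 370^11 ≡ 2455 (mod 3067), giving x = 11.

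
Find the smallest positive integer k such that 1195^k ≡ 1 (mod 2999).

The order of 1195 must divide p − 1 = 2998 = 2 · 1499.
Divisors: 1, 2, 1499, 2998.
Check each in increasing order: 1195^1 ≡ 1195;  1195^2 ≡ 501;  1195^1499 ≡ 1.
Smallest exponent giving 1 is 1499.

1499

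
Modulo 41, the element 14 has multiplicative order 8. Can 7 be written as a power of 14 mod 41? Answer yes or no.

no

7 ∈ ⟨14⟩ iff 7^8 ≡ 1 (mod 41), since |⟨14⟩| = 8.
7^8 mod 41 = 37.
Since 37 ≠ 1, 7 does not lie in the subgroup.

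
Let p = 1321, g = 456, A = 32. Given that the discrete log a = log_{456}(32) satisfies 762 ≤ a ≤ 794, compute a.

770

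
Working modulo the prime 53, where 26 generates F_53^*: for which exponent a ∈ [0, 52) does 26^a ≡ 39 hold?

Baby-step giant-step with m = ceil(sqrt(52)) = 8.
Baby table (26^j mod 53 for j=0..7):
  0:1  1:26  2:40  3:33  4:10  5:48  6:29  7:12
Giant step factor: 26^(-8) ≡ 44 (mod 53).
Scan 39·44^i mod 53 for i = 0, 1, …:
  i=0: 39   i=1: 20   i=2: 32   i=3: 30
  i=4: 48
Match at i=4, j=5: a = 4·8 + 5 = 37.

37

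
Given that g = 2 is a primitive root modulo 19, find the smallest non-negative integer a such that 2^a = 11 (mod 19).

12

Successive powers of 2 modulo 19:
  2^0=1  2^1=2  2^2=4  2^3=8  2^4=16  2^5=13
  2^6=7  2^7=14  2^8=9  2^9=18  2^10=17  2^11=15
  2^12=11
So 2^12 ≡ 11 (mod 19), giving a = 12.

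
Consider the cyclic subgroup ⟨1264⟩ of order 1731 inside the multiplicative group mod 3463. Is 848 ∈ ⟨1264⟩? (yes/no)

848 ∈ ⟨1264⟩ iff 848^1731 ≡ 1 (mod 3463), since |⟨1264⟩| = 1731.
848^1731 mod 3463 = 3462.
Since 3462 ≠ 1, 848 does not lie in the subgroup.

no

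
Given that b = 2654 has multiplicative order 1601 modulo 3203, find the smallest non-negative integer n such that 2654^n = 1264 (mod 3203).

911

Baby-step giant-step with m = ceil(sqrt(1601)) = 41.
Baby table (2654^j mod 3203 for j=0..40):
  0:1  1:2654  2:319  3:1034  4:2468  5:3140  6:2557  7:2324
  8:2121  9:1463  10:766  11:2262  12:926  13:903  14:718  15:2990
  16:1629  17:2519  18:765  19:2811  20:607  21:3072  22:1453  23:3053
  24:2275  25:195  26:1847  27:1348  28:3044  29:810  30:527  31:2150
  32:1557  33:408  34:218  35:2032  36:2279  37:1202  38:3123  39:2281
  40:104
Giant step factor: 2654^(-41) ≡ 729 (mod 3203).
Scan 1264·729^i mod 3203 for i = 0, 1, …:
  i=0: 1264   i=1: 2195   i=2: 1858   i=3: 2816
  i=4: 2944   i=5: 166   i=6: 2503   i=7: 2180
  i=8: 532   i=9: 265     …   i=21: 2792
  i=22: 1463
Match at i=22, j=9: n = 22·41 + 9 = 911.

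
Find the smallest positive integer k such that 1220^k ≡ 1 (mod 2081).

The order of 1220 must divide p − 1 = 2080 = 2^5 · 5 · 13.
Divisors: 1, 2, 4, 5, 8, 10, 13, 16, 20, 26, 32, 40, 52, 65, 80, 104, 130, 160, 208, 260, 416, 520, 1040, 2080.
Check each in increasing order: 1220^1 ≡ 1220;  1220^2 ≡ 485;  1220^4 ≡ 72;  1220^5 ≡ 438;  1220^8 ≡ 1022;  1220^10 ≡ 392;  1220^13 ≡ 221;  1220^16 ≡ 1903;  1220^20 ≡ 1751;  1220^26 ≡ 978;  1220^32 ≡ 469;  1220^40 ≡ 688;  1220^52 ≡ 1305;  1220^65 ≡ 1227;  1220^80 ≡ 957;  1220^104 ≡ 767;  1220^130 ≡ 966;  1220^160 ≡ 209;  1220^208 ≡ 1447;  1220^260 ≡ 868;  1220^416 ≡ 323;  1220^520 ≡ 102;  1220^1040 ≡ 2080;  1220^2080 ≡ 1.
Smallest exponent giving 1 is 2080.

2080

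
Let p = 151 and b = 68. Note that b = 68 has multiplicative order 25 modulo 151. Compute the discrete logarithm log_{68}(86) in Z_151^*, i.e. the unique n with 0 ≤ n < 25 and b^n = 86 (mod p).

Successive powers of 68 modulo 151:
  68^0=1  68^1=68  68^2=94  68^3=50  68^4=78  68^5=19
  68^6=84  68^7=125  68^8=44  68^9=123  68^10=59  68^11=86
So 68^11 ≡ 86 (mod 151), giving n = 11.

11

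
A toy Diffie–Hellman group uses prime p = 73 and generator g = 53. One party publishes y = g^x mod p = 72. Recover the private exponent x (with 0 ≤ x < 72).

36

Baby-step giant-step with m = ceil(sqrt(72)) = 9.
Baby table (53^j mod 73 for j=0..8):
  0:1  1:53  2:35  3:30  4:57  5:28  6:24  7:31
  8:37
Giant step factor: 53^(-9) ≡ 51 (mod 73).
Scan 72·51^i mod 73 for i = 0, 1, …:
  i=0: 72   i=1: 22   i=2: 27   i=3: 63
  i=4: 1
Match at i=4, j=0: x = 4·9 + 0 = 36.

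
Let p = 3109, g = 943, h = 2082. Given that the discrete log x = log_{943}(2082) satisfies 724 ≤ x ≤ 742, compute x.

736

Compute 943^724 mod 3109 = 152, then multiply by 943 repeatedly:
  943^724=152  943^725=322  943^726=2073  943^727=2387  943^728=25
  943^729=1812  943^730=1875  943^731=2213  943^732=720  943^733=1198
  943^734=1147  943^735=2798  943^736=2082
Found 2082 at exponent 736.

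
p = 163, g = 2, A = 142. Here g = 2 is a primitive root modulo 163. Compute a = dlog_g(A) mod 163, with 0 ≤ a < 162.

93

Baby-step giant-step with m = ceil(sqrt(162)) = 13.
Baby table (2^j mod 163 for j=0..12):
  0:1  1:2  2:4  3:8  4:16  5:32  6:64  7:128
  8:93  9:23  10:46  11:92  12:21
Giant step factor: 2^(-13) ≡ 66 (mod 163).
Scan 142·66^i mod 163 for i = 0, 1, …:
  i=0: 142   i=1: 81   i=2: 130   i=3: 104
  i=4: 18   i=5: 47   i=6: 5   i=7: 4
Match at i=7, j=2: a = 7·13 + 2 = 93.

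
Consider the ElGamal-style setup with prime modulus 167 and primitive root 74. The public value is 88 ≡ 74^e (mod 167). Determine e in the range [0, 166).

Baby-step giant-step with m = ceil(sqrt(166)) = 13.
Baby table (74^j mod 167 for j=0..12):
  0:1  1:74  2:132  3:82  4:56  5:136  6:44  7:83
  8:130  9:101  10:126  11:139  12:99
Giant step factor: 74^(-13) ≡ 129 (mod 167).
Scan 88·129^i mod 167 for i = 0, 1, …:
  i=0: 88   i=1: 163   i=2: 152   i=3: 69
  i=4: 50   i=5: 104   i=6: 56
Match at i=6, j=4: e = 6·13 + 4 = 82.

82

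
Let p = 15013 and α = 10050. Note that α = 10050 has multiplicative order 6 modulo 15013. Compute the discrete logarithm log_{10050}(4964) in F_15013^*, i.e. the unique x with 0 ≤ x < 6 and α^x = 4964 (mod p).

Successive powers of 10050 modulo 15013:
  10050^0=1  10050^1=10050  10050^2=10049  10050^3=15012  10050^4=4963  10050^5=4964
So 10050^5 ≡ 4964 (mod 15013), giving x = 5.

5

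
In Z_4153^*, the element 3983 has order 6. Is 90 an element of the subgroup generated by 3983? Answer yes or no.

no

⟨3983⟩ has order 6; its elements mod 4153 are {1, 170, 171, 3982, 3983, 4152}.
90 is not in this set.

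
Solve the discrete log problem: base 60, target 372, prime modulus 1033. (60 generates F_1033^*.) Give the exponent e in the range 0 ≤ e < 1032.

Baby-step giant-step with m = ceil(sqrt(1032)) = 33.
Baby table (60^j mod 1033 for j=0..32):
  0:1  1:60  2:501  3:103  4:1015  5:986  6:279  7:212
  8:324  9:846  10:143  11:316  12:366  13:267  14:525  15:510
  16:643  17:359  18:880  19:117  20:822  21:769  22:688  23:993
  24:699  25:620  26:12  27:720  28:847  29:203  30:817  31:469
  32:249
Giant step factor: 60^(-33) ≡ 711 (mod 1033).
Scan 372·711^i mod 1033 for i = 0, 1, …:
  i=0: 372   i=1: 44   i=2: 294   i=3: 368
  i=4: 299   i=5: 824   i=6: 153   i=7: 318
  i=8: 904   i=9: 218     …   i=21: 105
  i=22: 279
Match at i=22, j=6: e = 22·33 + 6 = 732.

732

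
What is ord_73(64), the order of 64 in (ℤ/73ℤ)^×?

3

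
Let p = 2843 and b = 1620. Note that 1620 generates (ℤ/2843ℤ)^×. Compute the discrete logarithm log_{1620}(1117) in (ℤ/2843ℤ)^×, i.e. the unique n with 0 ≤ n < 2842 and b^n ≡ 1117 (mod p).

2493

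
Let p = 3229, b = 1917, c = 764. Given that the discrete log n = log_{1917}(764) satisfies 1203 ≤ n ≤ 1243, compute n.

Compute 1917^1203 mod 3229 = 1139, then multiply by 1917 repeatedly:
  1917^1203=1139  1917^1204=659  1917^1205=764
Found 764 at exponent 1205.

1205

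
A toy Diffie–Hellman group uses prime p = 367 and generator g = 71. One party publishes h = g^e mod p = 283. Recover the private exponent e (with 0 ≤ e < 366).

244

Baby-step giant-step with m = ceil(sqrt(366)) = 20.
Baby table (71^j mod 367 for j=0..19):
  0:1  1:71  2:270  3:86  4:234  5:99  6:56  7:306
  8:73  9:45  10:259  11:39  12:200  13:254  14:51  15:318
  16:191  17:349  18:190  19:278
Giant step factor: 71^(-20) ≡ 289 (mod 367).
Scan 283·289^i mod 367 for i = 0, 1, …:
  i=0: 283   i=1: 313   i=2: 175   i=3: 296
  i=4: 33   i=5: 362   i=6: 23   i=7: 41
  i=8: 105   i=9: 251   i=10: 240   i=11: 364
  i=12: 234
Match at i=12, j=4: e = 12·20 + 4 = 244.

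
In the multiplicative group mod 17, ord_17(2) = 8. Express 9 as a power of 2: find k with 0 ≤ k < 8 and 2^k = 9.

Successive powers of 2 modulo 17:
  2^0=1  2^1=2  2^2=4  2^3=8  2^4=16  2^5=15
  2^6=13  2^7=9
So 2^7 ≡ 9 (mod 17), giving k = 7.

7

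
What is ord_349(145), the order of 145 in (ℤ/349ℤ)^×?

87

The order of 145 must divide p − 1 = 348 = 2^2 · 3 · 29.
Divisors: 1, 2, 3, 4, 6, 12, 29, 58, 87, 116, 174, 348.
Check each in increasing order: 145^1 ≡ 145;  145^2 ≡ 85;  145^3 ≡ 110;  145^4 ≡ 245;  145^6 ≡ 234;  145^12 ≡ 312;  145^29 ≡ 226;  145^58 ≡ 122;  145^87 ≡ 1.
Smallest exponent giving 1 is 87.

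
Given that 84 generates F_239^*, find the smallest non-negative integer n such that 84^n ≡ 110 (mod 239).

Successive powers of 84 modulo 239:
  84^0=1  84^1=84  84^2=125  84^3=223  84^4=90  84^5=151
  84^6=17  84^7=233  84^8=213  84^9=206  84^10=96  84^11=177
  84^12=50  84^13=137  84^14=36  84^15=156  84^16=198  84^17=141
  84^18=133  84^19=178  84^20=134  84^21=23  84^22=20  84^23=7
  84^24=110
So 84^24 ≡ 110 (mod 239), giving n = 24.

24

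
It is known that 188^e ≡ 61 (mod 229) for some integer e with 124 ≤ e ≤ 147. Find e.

Compute 188^124 mod 229 = 153, then multiply by 188 repeatedly:
  188^124=153  188^125=139  188^126=26  188^127=79  188^128=196
  188^129=208  188^130=174  188^131=194  188^132=61
Found 61 at exponent 132.

132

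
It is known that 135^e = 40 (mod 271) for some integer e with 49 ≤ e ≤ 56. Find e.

Compute 135^49 mod 271 = 222, then multiply by 135 repeatedly:
  135^49=222  135^50=160  135^51=191  135^52=40
Found 40 at exponent 52.

52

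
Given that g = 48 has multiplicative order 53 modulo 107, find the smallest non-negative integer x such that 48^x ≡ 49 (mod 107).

Baby-step giant-step with m = ceil(sqrt(53)) = 8.
Baby table (48^j mod 107 for j=0..7):
  0:1  1:48  2:57  3:61  4:39  5:53  6:83  7:25
Giant step factor: 48^(-8) ≡ 14 (mod 107).
Scan 49·14^i mod 107 for i = 0, 1, …:
  i=0: 49   i=1: 44   i=2: 81   i=3: 64
  i=4: 40   i=5: 25
Match at i=5, j=7: x = 5·8 + 7 = 47.

47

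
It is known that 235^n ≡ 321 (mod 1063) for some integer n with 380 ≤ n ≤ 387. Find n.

386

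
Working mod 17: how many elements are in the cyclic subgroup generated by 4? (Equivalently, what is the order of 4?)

The order of 4 must divide p − 1 = 16 = 2^4.
Divisors: 1, 2, 4, 8, 16.
Check each in increasing order: 4^1 ≡ 4;  4^2 ≡ 16;  4^4 ≡ 1.
Smallest exponent giving 1 is 4.

4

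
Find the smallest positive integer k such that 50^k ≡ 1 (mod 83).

82

The order of 50 must divide p − 1 = 82 = 2 · 41.
Divisors: 1, 2, 41, 82.
Check each in increasing order: 50^1 ≡ 50;  50^2 ≡ 10;  50^41 ≡ 82;  50^82 ≡ 1.
Smallest exponent giving 1 is 82.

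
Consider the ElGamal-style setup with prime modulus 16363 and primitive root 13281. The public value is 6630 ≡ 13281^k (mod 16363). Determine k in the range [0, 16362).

10429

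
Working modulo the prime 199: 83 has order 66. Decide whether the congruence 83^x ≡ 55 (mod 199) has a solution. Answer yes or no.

55 ∈ ⟨83⟩ iff 55^66 ≡ 1 (mod 199), since |⟨83⟩| = 66.
55^66 mod 199 = 1.
Since 1 = 1, 55 lies in the subgroup.

yes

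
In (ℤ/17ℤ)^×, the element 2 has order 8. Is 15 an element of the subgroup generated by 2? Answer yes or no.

yes

⟨2⟩ has order 8; its elements mod 17 are {1, 2, 4, 8, 9, 13, 15, 16}.
15 is in this set.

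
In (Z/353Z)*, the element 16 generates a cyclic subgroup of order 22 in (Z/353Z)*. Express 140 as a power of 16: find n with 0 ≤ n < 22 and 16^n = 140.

14

Successive powers of 16 modulo 353:
  16^0=1  16^1=16  16^2=256  16^3=213  16^4=231  16^5=166
  16^6=185  16^7=136  16^8=58  16^9=222  16^10=22  16^11=352
  16^12=337  16^13=97  16^14=140
So 16^14 ≡ 140 (mod 353), giving n = 14.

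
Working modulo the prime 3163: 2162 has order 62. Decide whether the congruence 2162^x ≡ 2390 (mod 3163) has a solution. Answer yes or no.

no

2390 ∈ ⟨2162⟩ iff 2390^62 ≡ 1 (mod 3163), since |⟨2162⟩| = 62.
2390^62 mod 3163 = 1534.
Since 1534 ≠ 1, 2390 does not lie in the subgroup.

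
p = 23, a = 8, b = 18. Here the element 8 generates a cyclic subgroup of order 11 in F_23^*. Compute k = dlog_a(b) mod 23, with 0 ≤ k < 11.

2

Successive powers of 8 modulo 23:
  8^0=1  8^1=8  8^2=18
So 8^2 ≡ 18 (mod 23), giving k = 2.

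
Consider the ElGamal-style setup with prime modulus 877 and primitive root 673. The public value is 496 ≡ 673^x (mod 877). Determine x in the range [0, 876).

212

Baby-step giant-step with m = ceil(sqrt(876)) = 30.
Baby table (673^j mod 877 for j=0..29):
  0:1  1:673  2:397  3:573  4:626  5:338  6:331  7:5
  8:734  9:231  10:234  11:499  12:813  13:778  14:25  15:162
  16:278  17:293  18:741  19:557  20:382  21:125  22:810  23:513
  24:588  25:197  26:154  27:156  28:625  29:542
Giant step factor: 673^(-30) ≡ 93 (mod 877).
Scan 496·93^i mod 877 for i = 0, 1, …:
  i=0: 496   i=1: 524   i=2: 497   i=3: 617
  i=4: 376   i=5: 765   i=6: 108   i=7: 397
Match at i=7, j=2: x = 7·30 + 2 = 212.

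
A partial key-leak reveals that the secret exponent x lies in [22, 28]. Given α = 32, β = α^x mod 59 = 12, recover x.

Compute 32^22 mod 59 = 12, then multiply by 32 repeatedly:
  32^22=12
Found 12 at exponent 22.

22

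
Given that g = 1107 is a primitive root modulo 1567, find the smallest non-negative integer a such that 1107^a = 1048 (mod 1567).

Baby-step giant-step with m = ceil(sqrt(1566)) = 40.
Baby table (1107^j mod 1567 for j=0..39):
  0:1  1:1107  2:55  3:1339  4:1458  5:1563  6:273  7:1347
  8:912  9:436  10:16  11:475  12:880  13:1053  14:1390  15:1503
  16:1234  17:1181  18:489  19:708  20:256  21:1332  22:1544  23:1178
  24:302  25:543  26:940  27:92  28:1556  29:359  30:962  31:941
  32:1199  33:44  34:131  35:853  36:937  37:1472  38:1391  39:1043
Giant step factor: 1107^(-40) ≡ 62 (mod 1567).
Scan 1048·62^i mod 1567 for i = 0, 1, …:
  i=0: 1048   i=1: 729   i=2: 1322   i=3: 480
  i=4: 1554   i=5: 761   i=6: 172   i=7: 1262
  i=8: 1461   i=9: 1263     …   i=29: 121
  i=30: 1234
Match at i=30, j=16: a = 30·40 + 16 = 1216.

1216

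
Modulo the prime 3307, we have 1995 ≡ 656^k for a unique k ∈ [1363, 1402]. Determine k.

Compute 656^1363 mod 3307 = 1730, then multiply by 656 repeatedly:
  656^1363=1730  656^1364=579  656^1365=2826  656^1366=1936  656^1367=128
  656^1368=1293  656^1369=1616  656^1370=1856  656^1371=560  656^1372=283
  656^1373=456  656^1374=1506  656^1375=2450  656^1376=3305  656^1377=1995
Found 1995 at exponent 1377.

1377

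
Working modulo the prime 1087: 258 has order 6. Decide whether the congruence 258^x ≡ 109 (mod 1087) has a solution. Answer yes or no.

⟨258⟩ has order 6; its elements mod 1087 are {1, 257, 258, 829, 830, 1086}.
109 is not in this set.

no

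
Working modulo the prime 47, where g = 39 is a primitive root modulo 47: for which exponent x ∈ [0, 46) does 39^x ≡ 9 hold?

28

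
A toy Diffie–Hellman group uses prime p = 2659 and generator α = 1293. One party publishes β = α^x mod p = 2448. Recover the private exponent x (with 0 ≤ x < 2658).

Baby-step giant-step with m = ceil(sqrt(2658)) = 52.
Baby table (1293^j mod 2659 for j=0..51):
  0:1  1:1293  2:1997  3:232  4:2168  5:638  6:644  7:425
  8:1771  9:504  10:217  11:1386  12:2591  13:2482  14:2472  15:178
  16:1480  17:1819  18:1411  19:349  20:1886  21:295  22:1198  23:1476
  24:1965  25:1400  26:2080  27:1191  28:402  29:1281  30:2435  31:199
  32:2043  33:1212  34:965  35:674  36:1989  37:524  38:2146  39:1441
  40:1913  41:639  42:1937  43:2422  44:2003  45:13  46:855  47:2030
  48:357  49:1594  50:317  51:395
Giant step factor: 1293^(-52) ≡ 1413 (mod 2659).
Scan 2448·1413^i mod 2659 for i = 0, 1, …:
  i=0: 2448   i=1: 2324   i=2: 2606   i=3: 2222
  i=4: 2066   i=5: 2335   i=6: 2195   i=7: 1141
  i=8: 879   i=9: 274     …   i=41: 2389
  i=42: 1386
Match at i=42, j=11: x = 42·52 + 11 = 2195.

2195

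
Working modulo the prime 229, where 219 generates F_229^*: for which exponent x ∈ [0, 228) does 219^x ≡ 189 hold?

55

Baby-step giant-step with m = ceil(sqrt(228)) = 16.
Baby table (219^j mod 229 for j=0..15):
  0:1  1:219  2:100  3:145  4:153  5:73  6:186  7:201
  8:51  9:177  10:62  11:67  12:17  13:59  14:97  15:175
Giant step factor: 219^(-16) ≡ 81 (mod 229).
Scan 189·81^i mod 229 for i = 0, 1, …:
  i=0: 189   i=1: 195   i=2: 223   i=3: 201
Match at i=3, j=7: x = 3·16 + 7 = 55.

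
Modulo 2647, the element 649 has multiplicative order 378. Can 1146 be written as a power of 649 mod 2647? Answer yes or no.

yes

1146 ∈ ⟨649⟩ iff 1146^378 ≡ 1 (mod 2647), since |⟨649⟩| = 378.
1146^378 mod 2647 = 1.
Since 1 = 1, 1146 lies in the subgroup.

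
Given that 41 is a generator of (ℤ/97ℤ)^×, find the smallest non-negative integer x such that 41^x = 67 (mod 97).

21

Baby-step giant-step with m = ceil(sqrt(96)) = 10.
Baby table (41^j mod 97 for j=0..9):
  0:1  1:41  2:32  3:51  4:54  5:80  6:79  7:38
  8:6  9:52
Giant step factor: 41^(-10) ≡ 48 (mod 97).
Scan 67·48^i mod 97 for i = 0, 1, …:
  i=0: 67   i=1: 15   i=2: 41
Match at i=2, j=1: x = 2·10 + 1 = 21.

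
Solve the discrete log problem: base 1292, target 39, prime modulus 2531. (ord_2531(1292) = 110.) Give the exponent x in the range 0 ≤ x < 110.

10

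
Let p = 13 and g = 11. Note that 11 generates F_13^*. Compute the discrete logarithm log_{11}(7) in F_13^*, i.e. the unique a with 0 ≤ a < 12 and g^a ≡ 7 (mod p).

5

Successive powers of 11 modulo 13:
  11^0=1  11^1=11  11^2=4  11^3=5  11^4=3  11^5=7
So 11^5 ≡ 7 (mod 13), giving a = 5.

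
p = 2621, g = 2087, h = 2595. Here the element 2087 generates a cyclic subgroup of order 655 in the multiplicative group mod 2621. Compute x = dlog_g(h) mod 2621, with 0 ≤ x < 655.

Baby-step giant-step with m = ceil(sqrt(655)) = 26.
Baby table (2087^j mod 2621 for j=0..25):
  0:1  1:2087  2:2088  3:1554  4:1021  5:2575  6:975  7:929
  8:1904  9:212  10:2116  11:2328  12:1823  13:1530  14:732  15:2262
  16:373  17:14  18:387  19:401  20:788  21:1189  22:1977  23:545
  24:2522  25:446
Giant step factor: 2087^(-26) ≡ 1133 (mod 2621).
Scan 2595·1133^i mod 2621 for i = 0, 1, …:
  i=0: 2595   i=1: 1994   i=2: 2521   i=3: 2024
  i=4: 2438   i=5: 2341   i=6: 2522
Match at i=6, j=24: x = 6·26 + 24 = 180.

180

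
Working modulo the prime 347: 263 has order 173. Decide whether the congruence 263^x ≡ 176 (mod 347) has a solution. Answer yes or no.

yes

176 ∈ ⟨263⟩ iff 176^173 ≡ 1 (mod 347), since |⟨263⟩| = 173.
176^173 mod 347 = 1.
Since 1 = 1, 176 lies in the subgroup.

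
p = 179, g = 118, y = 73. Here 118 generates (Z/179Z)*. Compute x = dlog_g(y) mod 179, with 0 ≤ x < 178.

19

Baby-step giant-step with m = ceil(sqrt(178)) = 14.
Baby table (118^j mod 179 for j=0..13):
  0:1  1:118  2:141  3:170  4:12  5:163  6:81  7:71
  8:144  9:166  10:77  11:136  12:117  13:23
Giant step factor: 118^(-14) ≡ 142 (mod 179).
Scan 73·142^i mod 179 for i = 0, 1, …:
  i=0: 73   i=1: 163
Match at i=1, j=5: x = 1·14 + 5 = 19.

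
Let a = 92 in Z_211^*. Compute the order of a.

210

The order of 92 must divide p − 1 = 210 = 2 · 3 · 5 · 7.
Divisors: 1, 2, 3, 5, 6, 7, 10, 14, 15, 21, 30, 35, 42, 70, 105, 210.
Check each in increasing order: 92^1 ≡ 92;  92^2 ≡ 24;  92^3 ≡ 98;  92^5 ≡ 31;  92^6 ≡ 109;  92^7 ≡ 111;  92^10 ≡ 117;  92^14 ≡ 83;  92^15 ≡ 40;  92^21 ≡ 140;  92^30 ≡ 123;  92^35 ≡ 15;  92^42 ≡ 188;  92^70 ≡ 14;  92^105 ≡ 210;  92^210 ≡ 1.
Smallest exponent giving 1 is 210.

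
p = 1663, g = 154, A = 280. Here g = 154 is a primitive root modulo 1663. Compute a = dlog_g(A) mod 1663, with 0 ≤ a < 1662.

Baby-step giant-step with m = ceil(sqrt(1662)) = 41.
Baby table (154^j mod 1663 for j=0..40):
  0:1  1:154  2:434  3:316  4:437  5:778  6:76  7:63
  8:1387  9:734  10:1615  11:923  12:787  13:1462  14:643  15:905
  16:1341  17:302  18:1607  19:1354  20:641  21:597  22:473  23:1333
  24:733  25:1461  26:489  27:471  28:1025  29:1528  30:829  31:1278
  32:578  33:873  34:1402  35:1381  36:1473  37:674  38:690  39:1491
  40:120
Giant step factor: 154^(-41) ≡ 1414 (mod 1663).
Scan 280·1414^i mod 1663 for i = 0, 1, …:
  i=0: 280   i=1: 126   i=2: 223   i=3: 1015
  i=4: 41   i=5: 1432   i=6: 977   i=7: 1188
  i=8: 202   i=9: 1255     …   i=27: 1056
  i=28: 1473
Match at i=28, j=36: a = 28·41 + 36 = 1184.

1184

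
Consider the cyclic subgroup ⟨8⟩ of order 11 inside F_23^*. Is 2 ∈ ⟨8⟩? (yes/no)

2 ∈ ⟨8⟩ iff 2^11 ≡ 1 (mod 23), since |⟨8⟩| = 11.
2^11 mod 23 = 1.
Since 1 = 1, 2 lies in the subgroup.

yes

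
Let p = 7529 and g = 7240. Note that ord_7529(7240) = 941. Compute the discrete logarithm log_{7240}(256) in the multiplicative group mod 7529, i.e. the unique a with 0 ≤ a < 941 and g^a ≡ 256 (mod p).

702

Baby-step giant-step with m = ceil(sqrt(941)) = 31.
Baby table (7240^j mod 7529 for j=0..30):
  0:1  1:7240  2:702  3:405  4:3419  5:5737  6:5916  7:6888
  8:4553  9:1758  10:3910  11:6889  12:4264  13:2460  14:4315  15:2779
  16:2472  17:847  18:3674  19:7332  20:4230  21:4757  22:3034  23:4067
  24:6690  25:1543  26:5813  27:6539  28:8  29:5217  30:5616
Giant step factor: 7240^(-31) ≡ 2024 (mod 7529).
Scan 256·2024^i mod 7529 for i = 0, 1, …:
  i=0: 256   i=1: 6172   i=2: 1517   i=3: 6105
  i=4: 1431   i=5: 5208   i=6: 392   i=7: 2863
  i=8: 4911   i=9: 1584     …   i=21: 2420
  i=22: 4230
Match at i=22, j=20: a = 22·31 + 20 = 702.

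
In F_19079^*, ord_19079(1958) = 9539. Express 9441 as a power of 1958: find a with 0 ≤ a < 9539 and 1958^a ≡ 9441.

2138

Baby-step giant-step with m = ceil(sqrt(9539)) = 98.
Baby table (1958^j mod 19079 for j=0..97):
  0:1  1:1958  2:17964  3:10915  4:3090  5:2177  6:7949  7:14757
  8:8600  9:11122  10:7737  11:320  12:16032  13:5701  14:1343  15:15771
  16:9796  17:6173  18:9727  19:4624  20:10346  21:14649  22:7005  23:17068
  24:11815  25:10022  26:9864  27:5764  28:10223  29:2763  30:10597  31:10053
  32:13325  33:9357  34:5166  35:3158  36:1768  37:8445  38:12896  39:8851
  40:6526  41:14057  42:11688  43:9383  44:17916  45:12326  46:18452  47:12469
  48:12261  49:5656  50:8628  51:8709  52:14675  53:676  54:7157  55:9420
  56:14046  57:9229  58:2569  59:12325  60:16494  61:13584  62:1346  63:2566
  64:6451  65:760  66:18997  67:11155  68:15114  69:1683  70:13726  71:12276
  72:15947  73:10982  74:723  75:3788  76:14252  77:11918  78:1827  79:9493
  80:4348  81:4150  82:17125  83:8947  84:3704  85:2412  86:10183  87:759
  88:17039  89:12270  90:4199  91:17672  92:11549  93:4327  94:1190  95:2382
  96:8680  97:15130
Giant step factor: 1958^(-98) ≡ 13263 (mod 19079).
Scan 9441·13263^i mod 19079 for i = 0, 1, …:
  i=0: 9441   i=1: 506   i=2: 14349   i=3: 16841
  i=4: 4330   i=5: 1000   i=6: 3095   i=7: 10056
  i=8: 10518   i=9: 13665     …   i=20: 511
  i=21: 4348
Match at i=21, j=80: a = 21·98 + 80 = 2138.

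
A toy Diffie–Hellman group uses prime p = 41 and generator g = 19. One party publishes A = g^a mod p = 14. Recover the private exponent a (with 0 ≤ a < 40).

Successive powers of 19 modulo 41:
  19^0=1  19^1=19  19^2=33  19^3=12  19^4=23  19^5=27
  19^6=21  19^7=30  19^8=37  19^9=6  19^10=32  19^11=34
  19^12=31  19^13=15  19^14=39  19^15=3  19^16=16  19^17=17
  19^18=36  19^19=28  19^20=40  19^21=22  19^22=8  19^23=29
  19^24=18  19^25=14
So 19^25 ≡ 14 (mod 41), giving a = 25.

25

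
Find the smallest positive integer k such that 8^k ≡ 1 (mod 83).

82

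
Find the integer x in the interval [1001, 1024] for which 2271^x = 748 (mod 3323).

1001

Compute 2271^1001 mod 3323 = 748, then multiply by 2271 repeatedly:
  2271^1001=748
Found 748 at exponent 1001.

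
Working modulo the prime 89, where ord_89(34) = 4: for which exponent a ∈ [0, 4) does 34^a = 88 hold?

Successive powers of 34 modulo 89:
  34^0=1  34^1=34  34^2=88
So 34^2 ≡ 88 (mod 89), giving a = 2.

2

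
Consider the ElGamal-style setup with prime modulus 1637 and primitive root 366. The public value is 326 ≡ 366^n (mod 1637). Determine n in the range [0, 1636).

Baby-step giant-step with m = ceil(sqrt(1636)) = 41.
Baby table (366^j mod 1637 for j=0..40):
  0:1  1:366  2:1359  3:1383  4:345  5:221  6:673  7:768
  8:1161  9:943  10:1368  11:1403  12:1117  13:1209  14:504  15:1120
  16:670  17:1307  18:358  19:68  20:333  21:740  22:735  23:542
  24:295  25:1565  26:1477  27:372  28:281  29:1352  30:458  31:654
  32:362  33:1532  34:858  35:1361  36:478  37:1426  38:1350  39:1363
  40:1210
Giant step factor: 366^(-41) ≡ 747 (mod 1637).
Scan 326·747^i mod 1637 for i = 0, 1, …:
  i=0: 326   i=1: 1246   i=2: 946   i=3: 1115
  i=4: 1309   i=5: 534   i=6: 1107   i=7: 244
  i=8: 561   i=9: 1632     …   i=13: 1401
  i=14: 504
Match at i=14, j=14: n = 14·41 + 14 = 588.

588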